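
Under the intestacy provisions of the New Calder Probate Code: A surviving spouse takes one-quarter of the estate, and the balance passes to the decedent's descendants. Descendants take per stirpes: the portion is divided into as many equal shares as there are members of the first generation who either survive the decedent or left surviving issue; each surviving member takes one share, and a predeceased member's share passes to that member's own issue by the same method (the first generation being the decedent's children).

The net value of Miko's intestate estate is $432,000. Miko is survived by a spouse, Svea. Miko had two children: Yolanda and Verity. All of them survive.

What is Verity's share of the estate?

Svea takes one-quarter of $432,000 = $108,000. The remaining $324,000 passes to the descendants.
The descendants' portion ($324,000) is divided into 2 shares of $162,000: Yolanda and Verity each take $162,000.

Verity receives $162,000.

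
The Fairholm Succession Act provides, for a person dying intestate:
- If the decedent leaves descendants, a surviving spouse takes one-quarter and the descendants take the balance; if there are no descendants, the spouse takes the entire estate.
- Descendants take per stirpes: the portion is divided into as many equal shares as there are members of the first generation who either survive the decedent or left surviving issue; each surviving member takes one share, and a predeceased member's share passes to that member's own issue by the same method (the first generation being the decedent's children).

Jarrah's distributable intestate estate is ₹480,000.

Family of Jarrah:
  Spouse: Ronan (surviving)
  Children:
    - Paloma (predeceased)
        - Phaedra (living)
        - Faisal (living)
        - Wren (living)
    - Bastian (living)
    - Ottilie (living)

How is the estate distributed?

Ronan takes one-quarter of ₹480,000 = ₹120,000. The remaining ₹360,000 passes to the descendants.
The descendants' portion (₹360,000) is divided into 3 shares of ₹120,000: Bastian and Ottilie each take ₹120,000; Paloma's ₹120,000 share passes to Paloma's issue.
Paloma's share (₹120,000) is divided into 3 shares of ₹40,000: Phaedra, Faisal, and Wren each take ₹40,000.

Ronan: ₹120,000; Phaedra: ₹40,000; Faisal: ₹40,000; Wren: ₹40,000; Bastian: ₹120,000; Ottilie: ₹120,000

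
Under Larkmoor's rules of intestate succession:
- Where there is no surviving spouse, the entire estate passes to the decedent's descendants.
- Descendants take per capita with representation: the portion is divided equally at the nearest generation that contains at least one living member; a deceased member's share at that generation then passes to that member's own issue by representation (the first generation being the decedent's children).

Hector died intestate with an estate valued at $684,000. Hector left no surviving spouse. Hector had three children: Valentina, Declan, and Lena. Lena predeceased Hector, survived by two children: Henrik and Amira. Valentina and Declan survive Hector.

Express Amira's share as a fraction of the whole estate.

The entire $684,000 passes to the descendants.
That amount ($684,000) is divided into 3 shares of $228,000: Valentina and Declan each take $228,000; Lena's $228,000 share passes to Lena's issue.
Lena's share ($228,000) is divided into 2 shares of $114,000: Henrik and Amira each take $114,000.

Amira receives 1/6 of the estate.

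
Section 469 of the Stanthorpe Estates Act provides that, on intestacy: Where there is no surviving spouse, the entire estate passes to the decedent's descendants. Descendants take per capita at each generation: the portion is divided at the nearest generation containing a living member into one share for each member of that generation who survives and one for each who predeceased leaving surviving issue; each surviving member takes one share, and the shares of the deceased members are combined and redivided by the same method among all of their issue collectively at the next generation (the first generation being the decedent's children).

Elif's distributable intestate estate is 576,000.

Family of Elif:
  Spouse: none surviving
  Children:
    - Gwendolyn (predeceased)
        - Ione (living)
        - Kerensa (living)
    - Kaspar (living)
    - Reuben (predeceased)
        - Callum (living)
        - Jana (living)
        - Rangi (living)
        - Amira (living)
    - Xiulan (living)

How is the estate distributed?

Ione: 48,000; Kerensa: 48,000; Kaspar: 144,000; Callum: 48,000; Jana: 48,000; Rangi: 48,000; Amira: 48,000; Xiulan: 144,000

The entire 576,000 passes to the descendants.
That amount (576,000) is divided at the children's generation into 4 shares of 144,000. Kaspar and Xiulan each take 144,000. The 2 shares of the deceased (Gwendolyn and Reuben) are combined into a pool of 288,000.
That pool (288,000) is divided at the grandchildren's generation equally among Ione, Kerensa, Callum, Jana, Rangi, and Amira: 48,000 each.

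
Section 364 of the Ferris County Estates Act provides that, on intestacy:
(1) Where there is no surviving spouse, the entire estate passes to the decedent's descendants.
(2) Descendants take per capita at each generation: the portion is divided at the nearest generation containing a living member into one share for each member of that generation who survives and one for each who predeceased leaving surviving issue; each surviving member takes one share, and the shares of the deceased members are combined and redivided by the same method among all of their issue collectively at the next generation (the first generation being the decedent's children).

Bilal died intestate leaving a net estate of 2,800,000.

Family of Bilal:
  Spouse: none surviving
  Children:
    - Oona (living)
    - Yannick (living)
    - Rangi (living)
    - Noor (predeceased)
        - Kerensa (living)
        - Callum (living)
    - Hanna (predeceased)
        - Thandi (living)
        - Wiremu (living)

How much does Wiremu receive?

Wiremu receives 280,000.

The entire 2,800,000 passes to the descendants.
That amount (2,800,000) is divided at the children's generation into 5 shares of 560,000. Oona, Yannick, and Rangi each take 560,000. The 2 shares of the deceased (Noor and Hanna) are combined into a pool of 1,120,000.
That pool (1,120,000) is divided at the grandchildren's generation equally among Kerensa, Callum, Thandi, and Wiremu: 280,000 each.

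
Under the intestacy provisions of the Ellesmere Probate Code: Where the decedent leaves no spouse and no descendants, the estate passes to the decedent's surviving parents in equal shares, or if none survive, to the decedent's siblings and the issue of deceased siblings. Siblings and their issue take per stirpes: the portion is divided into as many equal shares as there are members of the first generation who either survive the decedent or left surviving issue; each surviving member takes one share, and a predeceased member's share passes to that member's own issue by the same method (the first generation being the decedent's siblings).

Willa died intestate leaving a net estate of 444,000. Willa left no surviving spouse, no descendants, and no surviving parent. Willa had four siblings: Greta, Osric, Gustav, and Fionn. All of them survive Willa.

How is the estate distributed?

Greta: 111,000; Osric: 111,000; Gustav: 111,000; Fionn: 111,000

The entire 444,000 passes to the siblings and their issue.
That amount (444,000) is divided into 4 shares of 111,000: Greta, Osric, Gustav, and Fionn each take 111,000.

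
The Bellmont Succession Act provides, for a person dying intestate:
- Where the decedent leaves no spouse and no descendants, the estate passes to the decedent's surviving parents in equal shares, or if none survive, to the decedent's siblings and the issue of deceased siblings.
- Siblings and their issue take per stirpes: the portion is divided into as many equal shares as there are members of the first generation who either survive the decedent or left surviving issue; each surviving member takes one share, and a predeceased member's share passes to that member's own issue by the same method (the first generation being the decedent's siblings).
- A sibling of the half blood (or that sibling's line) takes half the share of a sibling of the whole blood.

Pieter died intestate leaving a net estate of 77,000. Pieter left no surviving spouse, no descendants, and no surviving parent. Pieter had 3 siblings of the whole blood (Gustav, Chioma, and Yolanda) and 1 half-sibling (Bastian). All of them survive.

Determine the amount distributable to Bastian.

Bastian receives 11,000.

The entire 77,000 passes to the siblings and their issue.
Counting each half-blood sibling's line as half a unit, there are 7/2 units in 77,000, so one unit is 22,000. Whole-blood lines (Gustav, Chioma, and Yolanda) take 22,000 each; half-blood lines (Bastian) take 11,000 each.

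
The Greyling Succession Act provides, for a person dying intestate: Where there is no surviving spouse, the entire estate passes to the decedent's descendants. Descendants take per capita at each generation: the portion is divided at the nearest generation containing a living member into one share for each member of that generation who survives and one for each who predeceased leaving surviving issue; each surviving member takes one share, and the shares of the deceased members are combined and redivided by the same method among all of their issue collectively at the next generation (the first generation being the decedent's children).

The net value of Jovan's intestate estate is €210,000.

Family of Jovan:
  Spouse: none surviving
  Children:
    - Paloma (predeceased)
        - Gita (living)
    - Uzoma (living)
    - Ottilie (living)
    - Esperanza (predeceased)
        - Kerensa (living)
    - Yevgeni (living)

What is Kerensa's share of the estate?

The entire €210,000 passes to the descendants.
That amount (€210,000) is divided at the children's generation into 5 shares of €42,000. Uzoma, Ottilie, and Yevgeni each take €42,000. The 2 shares of the deceased (Paloma and Esperanza) are combined into a pool of €84,000.
That pool (€84,000) is divided at the grandchildren's generation equally among Gita and Kerensa: €42,000 each.

Kerensa receives €42,000.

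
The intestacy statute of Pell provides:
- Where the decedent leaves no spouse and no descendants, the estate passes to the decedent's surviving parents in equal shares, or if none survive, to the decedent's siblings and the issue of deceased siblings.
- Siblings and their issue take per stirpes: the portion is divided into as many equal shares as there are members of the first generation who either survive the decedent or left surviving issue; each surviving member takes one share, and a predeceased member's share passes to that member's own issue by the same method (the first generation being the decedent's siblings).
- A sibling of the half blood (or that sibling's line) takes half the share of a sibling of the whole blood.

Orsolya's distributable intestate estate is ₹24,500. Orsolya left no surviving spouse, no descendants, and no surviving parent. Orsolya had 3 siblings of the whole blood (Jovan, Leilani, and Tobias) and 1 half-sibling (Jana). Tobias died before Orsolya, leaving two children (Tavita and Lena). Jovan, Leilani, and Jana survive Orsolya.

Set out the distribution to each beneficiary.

The entire ₹24,500 passes to the siblings and their issue.
Counting each half-blood sibling's line as half a unit, there are 7/2 units in ₹24,500, so one unit is ₹7,000. Whole-blood lines (Jovan, Leilani, and Tobias) take ₹7,000 each; half-blood lines (Jana) take ₹3,500 each.
Tobias's share (₹7,000) is divided into 2 shares of ₹3,500: Tavita and Lena each take ₹3,500.

Jovan: ₹7,000; Leilani: ₹7,000; Tavita: ₹3,500; Lena: ₹3,500; Jana: ₹3,500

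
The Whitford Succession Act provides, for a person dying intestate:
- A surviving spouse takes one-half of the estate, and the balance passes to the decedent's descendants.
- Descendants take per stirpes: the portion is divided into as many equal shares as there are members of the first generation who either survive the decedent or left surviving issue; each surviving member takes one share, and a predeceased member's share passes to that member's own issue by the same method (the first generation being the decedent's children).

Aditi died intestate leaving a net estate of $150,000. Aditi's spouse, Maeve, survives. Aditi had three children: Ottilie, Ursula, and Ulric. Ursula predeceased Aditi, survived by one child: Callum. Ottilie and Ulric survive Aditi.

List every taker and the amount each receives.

Maeve: $75,000; Ottilie: $25,000; Callum: $25,000; Ulric: $25,000

Maeve takes one-half of $150,000 = $75,000. The remaining $75,000 passes to the descendants.
The descendants' portion ($75,000) is divided into 3 shares of $25,000: Ottilie and Ulric each take $25,000; Ursula's $25,000 share passes to Ursula's issue.
Ursula's share ($25,000) passes entirely to Callum.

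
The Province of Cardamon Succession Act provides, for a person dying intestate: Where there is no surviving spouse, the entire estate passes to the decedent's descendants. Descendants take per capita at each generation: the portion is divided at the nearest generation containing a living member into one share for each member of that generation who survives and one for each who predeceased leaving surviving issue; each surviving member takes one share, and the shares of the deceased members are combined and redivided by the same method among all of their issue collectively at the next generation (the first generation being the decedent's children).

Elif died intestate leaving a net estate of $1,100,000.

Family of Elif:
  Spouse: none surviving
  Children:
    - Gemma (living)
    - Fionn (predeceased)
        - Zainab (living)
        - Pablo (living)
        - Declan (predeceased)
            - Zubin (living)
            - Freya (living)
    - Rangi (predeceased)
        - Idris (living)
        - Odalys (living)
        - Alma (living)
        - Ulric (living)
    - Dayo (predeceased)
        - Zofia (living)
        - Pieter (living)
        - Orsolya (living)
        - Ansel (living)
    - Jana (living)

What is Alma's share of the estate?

Alma receives $60,000.

The entire $1,100,000 passes to the descendants.
That amount ($1,100,000) is divided at the children's generation into 5 shares of $220,000. Gemma and Jana each take $220,000. The 3 shares of the deceased (Fionn, Rangi, and Dayo) are combined into a pool of $660,000.
That pool ($660,000) is divided at the grandchildren's generation into 11 shares of $60,000. Zainab, Pablo, Idris, Odalys, Alma, Ulric, Zofia, Pieter, Orsolya, and Ansel each take $60,000. The remaining share for the deceased Declan ($60,000) is carried to the next generation.
That pool ($60,000) is divided at the great-grandchildren's generation equally among Zubin and Freya: $30,000 each.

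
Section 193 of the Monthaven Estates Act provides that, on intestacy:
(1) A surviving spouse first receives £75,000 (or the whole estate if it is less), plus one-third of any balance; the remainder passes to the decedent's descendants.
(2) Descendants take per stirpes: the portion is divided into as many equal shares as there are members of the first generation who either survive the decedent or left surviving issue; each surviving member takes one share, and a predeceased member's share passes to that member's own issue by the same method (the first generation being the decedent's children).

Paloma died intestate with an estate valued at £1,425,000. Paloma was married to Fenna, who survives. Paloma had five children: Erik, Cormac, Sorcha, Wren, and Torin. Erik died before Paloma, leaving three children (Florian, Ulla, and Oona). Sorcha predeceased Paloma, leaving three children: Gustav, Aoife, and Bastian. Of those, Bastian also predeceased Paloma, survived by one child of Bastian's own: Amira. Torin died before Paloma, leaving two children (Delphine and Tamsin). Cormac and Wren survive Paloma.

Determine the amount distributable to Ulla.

Ulla receives £60,000.

Fenna first takes £75,000, leaving a balance of £1,350,000. Fenna then takes one-third of the balance (£450,000), for a total of £525,000. The remaining £900,000 passes to the descendants.
The descendants' portion (£900,000) is divided into 5 shares of £180,000: Cormac and Wren each take £180,000; Erik's £180,000 share passes to Erik's issue; Sorcha's £180,000 share passes to Sorcha's issue; Torin's £180,000 share passes to Torin's issue.
Erik's share (£180,000) is divided into 3 shares of £60,000: Florian, Ulla, and Oona each take £60,000.
Sorcha's share (£180,000) is divided into 3 shares of £60,000: Gustav and Aoife each take £60,000; Bastian's £60,000 share passes to Bastian's issue.
Bastian's share (£60,000) passes entirely to Amira.
Torin's share (£180,000) is divided into 2 shares of £90,000: Delphine and Tamsin each take £90,000.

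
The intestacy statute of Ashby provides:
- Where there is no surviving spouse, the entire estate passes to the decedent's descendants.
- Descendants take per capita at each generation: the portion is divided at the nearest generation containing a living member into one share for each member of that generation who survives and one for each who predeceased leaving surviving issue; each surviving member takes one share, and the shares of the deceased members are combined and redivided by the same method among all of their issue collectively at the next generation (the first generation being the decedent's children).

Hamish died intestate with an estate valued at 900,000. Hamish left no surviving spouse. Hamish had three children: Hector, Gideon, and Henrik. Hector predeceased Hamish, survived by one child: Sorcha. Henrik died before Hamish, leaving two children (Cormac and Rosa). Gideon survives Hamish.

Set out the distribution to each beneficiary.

Sorcha: 200,000; Gideon: 300,000; Cormac: 200,000; Rosa: 200,000

The entire 900,000 passes to the descendants.
That amount (900,000) is divided at the children's generation into 3 shares of 300,000. Gideon takes 300,000. The 2 shares of the deceased (Hector and Henrik) are combined into a pool of 600,000.
That pool (600,000) is divided at the grandchildren's generation equally among Sorcha, Cormac, and Rosa: 200,000 each.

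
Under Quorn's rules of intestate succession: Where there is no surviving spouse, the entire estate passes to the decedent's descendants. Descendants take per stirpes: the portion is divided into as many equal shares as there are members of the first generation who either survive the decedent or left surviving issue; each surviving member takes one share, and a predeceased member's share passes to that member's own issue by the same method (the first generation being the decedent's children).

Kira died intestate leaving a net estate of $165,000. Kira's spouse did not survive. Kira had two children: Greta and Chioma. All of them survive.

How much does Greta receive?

Greta receives $82,500.

The entire $165,000 passes to the descendants.
That amount ($165,000) is divided into 2 shares of $82,500: Greta and Chioma each take $82,500.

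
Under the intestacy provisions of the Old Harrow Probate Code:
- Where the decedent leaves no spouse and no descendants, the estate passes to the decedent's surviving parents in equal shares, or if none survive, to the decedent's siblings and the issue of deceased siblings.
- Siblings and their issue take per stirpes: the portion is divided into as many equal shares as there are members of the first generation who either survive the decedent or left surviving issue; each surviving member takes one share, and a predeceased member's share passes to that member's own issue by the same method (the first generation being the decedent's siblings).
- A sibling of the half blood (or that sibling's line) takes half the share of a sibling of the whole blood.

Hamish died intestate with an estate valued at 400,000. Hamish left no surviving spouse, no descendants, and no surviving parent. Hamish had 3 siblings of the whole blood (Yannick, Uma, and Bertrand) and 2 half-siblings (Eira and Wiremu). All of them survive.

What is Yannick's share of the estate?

The entire 400,000 passes to the siblings and their issue.
Counting each half-blood sibling's line as half a unit, there are 4 units in 400,000, so one unit is 100,000. Whole-blood lines (Yannick, Uma, and Bertrand) take 100,000 each; half-blood lines (Eira and Wiremu) take 50,000 each.

Yannick receives 100,000.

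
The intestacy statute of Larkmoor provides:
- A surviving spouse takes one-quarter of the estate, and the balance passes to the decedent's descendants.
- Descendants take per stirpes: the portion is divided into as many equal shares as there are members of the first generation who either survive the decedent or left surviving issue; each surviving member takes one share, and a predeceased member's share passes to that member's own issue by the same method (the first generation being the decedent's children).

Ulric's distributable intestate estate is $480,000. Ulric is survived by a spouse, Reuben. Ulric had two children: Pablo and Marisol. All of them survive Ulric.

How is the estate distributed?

Reuben: $120,000; Pablo: $180,000; Marisol: $180,000

Reuben takes one-quarter of $480,000 = $120,000. The remaining $360,000 passes to the descendants.
The descendants' portion ($360,000) is divided into 2 shares of $180,000: Pablo and Marisol each take $180,000.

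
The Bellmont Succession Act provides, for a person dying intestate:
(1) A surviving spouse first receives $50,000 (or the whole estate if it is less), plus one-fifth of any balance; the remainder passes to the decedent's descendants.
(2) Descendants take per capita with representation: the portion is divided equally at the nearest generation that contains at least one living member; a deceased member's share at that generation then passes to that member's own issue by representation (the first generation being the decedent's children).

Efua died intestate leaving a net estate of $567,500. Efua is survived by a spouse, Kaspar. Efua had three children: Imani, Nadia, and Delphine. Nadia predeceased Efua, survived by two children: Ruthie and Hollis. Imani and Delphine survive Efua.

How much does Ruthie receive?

Ruthie receives $69,000.

Kaspar first takes $50,000, leaving a balance of $517,500. Kaspar then takes one-fifth of the balance ($103,500), for a total of $153,500. The remaining $414,000 passes to the descendants.
The descendants' portion ($414,000) is divided into 3 shares of $138,000: Imani and Delphine each take $138,000; Nadia's $138,000 share passes to Nadia's issue.
Nadia's share ($138,000) is divided into 2 shares of $69,000: Ruthie and Hollis each take $69,000.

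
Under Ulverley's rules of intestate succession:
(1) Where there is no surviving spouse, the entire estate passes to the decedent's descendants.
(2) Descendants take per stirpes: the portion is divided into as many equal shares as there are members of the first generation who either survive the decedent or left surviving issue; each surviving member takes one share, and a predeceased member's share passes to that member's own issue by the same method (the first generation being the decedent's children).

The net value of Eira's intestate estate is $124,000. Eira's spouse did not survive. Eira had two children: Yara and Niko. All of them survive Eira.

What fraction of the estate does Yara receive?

Yara receives 1/2 of the estate.

The entire $124,000 passes to the descendants.
That amount ($124,000) is divided into 2 shares of $62,000: Yara and Niko each take $62,000.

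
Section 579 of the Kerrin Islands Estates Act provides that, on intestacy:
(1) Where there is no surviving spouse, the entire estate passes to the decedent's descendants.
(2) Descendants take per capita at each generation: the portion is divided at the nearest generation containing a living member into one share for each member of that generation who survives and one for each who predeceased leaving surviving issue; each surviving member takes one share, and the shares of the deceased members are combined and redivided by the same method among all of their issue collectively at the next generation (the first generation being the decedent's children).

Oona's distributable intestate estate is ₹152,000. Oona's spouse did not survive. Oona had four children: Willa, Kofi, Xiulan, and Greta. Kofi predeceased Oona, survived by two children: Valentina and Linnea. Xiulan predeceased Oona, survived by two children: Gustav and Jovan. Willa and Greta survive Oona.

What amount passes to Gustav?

The entire ₹152,000 passes to the descendants.
That amount (₹152,000) is divided at the children's generation into 4 shares of ₹38,000. Willa and Greta each take ₹38,000. The 2 shares of the deceased (Kofi and Xiulan) are combined into a pool of ₹76,000.
That pool (₹76,000) is divided at the grandchildren's generation equally among Valentina, Linnea, Gustav, and Jovan: ₹19,000 each.

Gustav receives ₹19,000.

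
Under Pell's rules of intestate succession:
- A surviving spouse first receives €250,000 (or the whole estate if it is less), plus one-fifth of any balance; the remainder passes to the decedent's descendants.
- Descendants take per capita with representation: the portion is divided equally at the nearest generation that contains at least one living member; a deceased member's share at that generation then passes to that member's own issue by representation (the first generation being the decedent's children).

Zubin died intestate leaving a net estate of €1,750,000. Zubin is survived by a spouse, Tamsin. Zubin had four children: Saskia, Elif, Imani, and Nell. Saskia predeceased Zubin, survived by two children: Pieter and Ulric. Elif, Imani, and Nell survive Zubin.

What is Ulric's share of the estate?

Tamsin first takes €250,000, leaving a balance of €1,500,000. Tamsin then takes one-fifth of the balance (€300,000), for a total of €550,000. The remaining €1,200,000 passes to the descendants.
The descendants' portion (€1,200,000) is divided into 4 shares of €300,000: Elif, Imani, and Nell each take €300,000; Saskia's €300,000 share passes to Saskia's issue.
Saskia's share (€300,000) is divided into 2 shares of €150,000: Pieter and Ulric each take €150,000.

Ulric receives €150,000.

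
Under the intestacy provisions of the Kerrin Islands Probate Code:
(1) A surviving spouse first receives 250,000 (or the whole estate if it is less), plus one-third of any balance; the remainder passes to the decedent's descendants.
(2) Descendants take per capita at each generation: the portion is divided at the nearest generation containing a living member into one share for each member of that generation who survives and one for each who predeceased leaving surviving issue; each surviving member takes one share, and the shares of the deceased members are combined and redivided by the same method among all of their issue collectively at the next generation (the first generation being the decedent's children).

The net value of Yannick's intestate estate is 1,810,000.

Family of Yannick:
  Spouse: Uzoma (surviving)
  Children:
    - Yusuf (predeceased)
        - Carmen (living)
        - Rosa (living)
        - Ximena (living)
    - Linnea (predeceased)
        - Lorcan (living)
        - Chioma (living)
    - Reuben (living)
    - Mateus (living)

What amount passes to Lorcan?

Uzoma first takes 250,000, leaving a balance of 1,560,000. Uzoma then takes one-third of the balance (520,000), for a total of 770,000. The remaining 1,040,000 passes to the descendants.
The descendants' portion (1,040,000) is divided at the children's generation into 4 shares of 260,000. Reuben and Mateus each take 260,000. The 2 shares of the deceased (Yusuf and Linnea) are combined into a pool of 520,000.
That pool (520,000) is divided at the grandchildren's generation equally among Carmen, Rosa, Ximena, Lorcan, and Chioma: 104,000 each.

Lorcan receives 104,000.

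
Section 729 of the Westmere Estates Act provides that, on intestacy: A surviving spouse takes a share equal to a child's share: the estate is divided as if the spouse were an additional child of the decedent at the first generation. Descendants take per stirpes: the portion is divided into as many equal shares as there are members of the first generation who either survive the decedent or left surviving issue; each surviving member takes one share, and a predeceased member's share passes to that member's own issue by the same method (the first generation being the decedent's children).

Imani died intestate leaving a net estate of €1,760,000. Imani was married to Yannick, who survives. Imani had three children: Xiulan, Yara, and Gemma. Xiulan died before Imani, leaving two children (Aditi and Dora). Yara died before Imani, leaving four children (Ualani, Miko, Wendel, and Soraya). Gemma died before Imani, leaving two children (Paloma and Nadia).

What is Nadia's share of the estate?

Nadia receives €220,000.

The spouse counts as an additional share at the children's level, so there are 4 primary shares of €440,000. Yannick takes one such share (€440,000).
The children's combined portion (€1,320,000) is divided into 3 shares of €440,000: Xiulan's €440,000 share passes to Xiulan's issue; Yara's €440,000 share passes to Yara's issue; Gemma's €440,000 share passes to Gemma's issue.
Xiulan's share (€440,000) is divided into 2 shares of €220,000: Aditi and Dora each take €220,000.
Yara's share (€440,000) is divided into 4 shares of €110,000: Ualani, Miko, Wendel, and Soraya each take €110,000.
Gemma's share (€440,000) is divided into 2 shares of €220,000: Paloma and Nadia each take €220,000.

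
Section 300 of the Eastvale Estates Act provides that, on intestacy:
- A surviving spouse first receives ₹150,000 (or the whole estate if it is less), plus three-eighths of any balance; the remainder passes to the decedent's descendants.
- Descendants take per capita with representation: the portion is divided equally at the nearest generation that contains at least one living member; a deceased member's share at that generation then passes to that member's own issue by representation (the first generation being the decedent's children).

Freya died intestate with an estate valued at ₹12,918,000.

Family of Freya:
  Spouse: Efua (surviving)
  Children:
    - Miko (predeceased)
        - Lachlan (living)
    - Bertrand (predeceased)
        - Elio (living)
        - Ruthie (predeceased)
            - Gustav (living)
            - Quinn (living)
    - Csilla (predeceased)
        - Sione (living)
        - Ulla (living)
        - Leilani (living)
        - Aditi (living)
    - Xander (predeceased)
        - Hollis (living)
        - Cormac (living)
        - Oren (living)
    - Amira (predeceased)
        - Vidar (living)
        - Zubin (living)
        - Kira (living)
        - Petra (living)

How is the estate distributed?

Efua: ₹4,938,000; Lachlan: ₹570,000; Elio: ₹570,000; Gustav: ₹285,000; Quinn: ₹285,000; Sione: ₹570,000; Ulla: ₹570,000; Leilani: ₹570,000; Aditi: ₹570,000; Hollis: ₹570,000; Cormac: ₹570,000; Oren: ₹570,000; Vidar: ₹570,000; Zubin: ₹570,000; Kira: ₹570,000; Petra: ₹570,000

Efua first takes ₹150,000, leaving a balance of ₹12,768,000. Efua then takes three-eighths of the balance (₹4,788,000), for a total of ₹4,938,000. The remaining ₹7,980,000 passes to the descendants.
No child survives, so the initial division is made at the grandchildren's generation.
The descendants' portion (₹7,980,000) is divided into 14 shares of ₹570,000: Lachlan, Elio, Sione, Ulla, Leilani, Aditi, Hollis, Cormac, Oren, Vidar, Zubin, Kira, and Petra each take ₹570,000; Ruthie's ₹570,000 share passes to Ruthie's issue.
Ruthie's share (₹570,000) is divided into 2 shares of ₹285,000: Gustav and Quinn each take ₹285,000.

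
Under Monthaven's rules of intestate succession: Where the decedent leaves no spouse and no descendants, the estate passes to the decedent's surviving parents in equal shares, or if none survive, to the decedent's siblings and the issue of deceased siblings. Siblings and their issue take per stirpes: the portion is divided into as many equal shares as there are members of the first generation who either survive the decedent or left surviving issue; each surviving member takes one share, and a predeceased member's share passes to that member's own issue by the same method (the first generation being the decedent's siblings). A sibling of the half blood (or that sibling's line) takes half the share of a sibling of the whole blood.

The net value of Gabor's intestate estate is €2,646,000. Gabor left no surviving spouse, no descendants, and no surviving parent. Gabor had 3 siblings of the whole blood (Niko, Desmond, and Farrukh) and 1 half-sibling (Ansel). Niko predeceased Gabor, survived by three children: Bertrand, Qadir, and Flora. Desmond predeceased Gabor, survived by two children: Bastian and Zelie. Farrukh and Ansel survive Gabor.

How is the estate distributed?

Bertrand: €252,000; Qadir: €252,000; Flora: €252,000; Bastian: €378,000; Zelie: €378,000; Farrukh: €756,000; Ansel: €378,000

The entire €2,646,000 passes to the siblings and their issue.
Counting each half-blood sibling's line as half a unit, there are 7/2 units in €2,646,000, so one unit is €756,000. Whole-blood lines (Niko, Desmond, and Farrukh) take €756,000 each; half-blood lines (Ansel) take €378,000 each.
Niko's share (€756,000) is divided into 3 shares of €252,000: Bertrand, Qadir, and Flora each take €252,000.
Desmond's share (€756,000) is divided into 2 shares of €378,000: Bastian and Zelie each take €378,000.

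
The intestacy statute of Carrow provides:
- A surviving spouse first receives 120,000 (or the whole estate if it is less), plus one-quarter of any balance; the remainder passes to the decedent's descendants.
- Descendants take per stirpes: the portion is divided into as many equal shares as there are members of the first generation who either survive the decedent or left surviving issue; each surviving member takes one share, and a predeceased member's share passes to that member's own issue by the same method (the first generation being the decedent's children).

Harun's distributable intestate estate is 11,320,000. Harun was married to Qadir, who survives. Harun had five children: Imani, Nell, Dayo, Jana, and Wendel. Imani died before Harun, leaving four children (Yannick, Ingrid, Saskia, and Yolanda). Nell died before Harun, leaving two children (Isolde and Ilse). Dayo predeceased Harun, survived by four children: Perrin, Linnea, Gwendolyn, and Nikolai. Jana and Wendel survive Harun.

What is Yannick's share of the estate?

Yannick receives 420,000.

Qadir first takes 120,000, leaving a balance of 11,200,000. Qadir then takes one-quarter of the balance (2,800,000), for a total of 2,920,000. The remaining 8,400,000 passes to the descendants.
The descendants' portion (8,400,000) is divided into 5 shares of 1,680,000: Jana and Wendel each take 1,680,000; Imani's 1,680,000 share passes to Imani's issue; Nell's 1,680,000 share passes to Nell's issue; Dayo's 1,680,000 share passes to Dayo's issue.
Imani's share (1,680,000) is divided into 4 shares of 420,000: Yannick, Ingrid, Saskia, and Yolanda each take 420,000.
Nell's share (1,680,000) is divided into 2 shares of 840,000: Isolde and Ilse each take 840,000.
Dayo's share (1,680,000) is divided into 4 shares of 420,000: Perrin, Linnea, Gwendolyn, and Nikolai each take 420,000.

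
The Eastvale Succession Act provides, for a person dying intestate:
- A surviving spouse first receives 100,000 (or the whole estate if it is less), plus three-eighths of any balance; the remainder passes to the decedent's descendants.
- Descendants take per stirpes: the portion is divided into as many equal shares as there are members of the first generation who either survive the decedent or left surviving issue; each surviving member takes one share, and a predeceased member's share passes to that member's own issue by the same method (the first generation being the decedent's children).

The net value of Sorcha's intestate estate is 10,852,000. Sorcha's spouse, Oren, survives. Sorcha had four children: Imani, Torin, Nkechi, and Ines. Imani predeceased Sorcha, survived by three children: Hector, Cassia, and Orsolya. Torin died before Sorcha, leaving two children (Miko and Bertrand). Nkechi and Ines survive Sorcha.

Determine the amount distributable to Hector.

Hector receives 560,000.

Oren first takes 100,000, leaving a balance of 10,752,000. Oren then takes three-eighths of the balance (4,032,000), for a total of 4,132,000. The remaining 6,720,000 passes to the descendants.
The descendants' portion (6,720,000) is divided into 4 shares of 1,680,000: Nkechi and Ines each take 1,680,000; Imani's 1,680,000 share passes to Imani's issue; Torin's 1,680,000 share passes to Torin's issue.
Imani's share (1,680,000) is divided into 3 shares of 560,000: Hector, Cassia, and Orsolya each take 560,000.
Torin's share (1,680,000) is divided into 2 shares of 840,000: Miko and Bertrand each take 840,000.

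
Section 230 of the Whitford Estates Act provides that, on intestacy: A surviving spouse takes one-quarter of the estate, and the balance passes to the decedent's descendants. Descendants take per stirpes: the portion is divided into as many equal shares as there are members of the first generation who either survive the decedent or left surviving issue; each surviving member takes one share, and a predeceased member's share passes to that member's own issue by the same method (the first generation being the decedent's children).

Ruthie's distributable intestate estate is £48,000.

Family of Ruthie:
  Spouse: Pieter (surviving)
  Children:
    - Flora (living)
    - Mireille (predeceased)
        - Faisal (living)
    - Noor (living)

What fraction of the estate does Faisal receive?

Faisal receives 1/4 of the estate.

Pieter takes one-quarter of £48,000 = £12,000. The remaining £36,000 passes to the descendants.
The descendants' portion (£36,000) is divided into 3 shares of £12,000: Flora and Noor each take £12,000; Mireille's £12,000 share passes to Mireille's issue.
Mireille's share (£12,000) passes entirely to Faisal.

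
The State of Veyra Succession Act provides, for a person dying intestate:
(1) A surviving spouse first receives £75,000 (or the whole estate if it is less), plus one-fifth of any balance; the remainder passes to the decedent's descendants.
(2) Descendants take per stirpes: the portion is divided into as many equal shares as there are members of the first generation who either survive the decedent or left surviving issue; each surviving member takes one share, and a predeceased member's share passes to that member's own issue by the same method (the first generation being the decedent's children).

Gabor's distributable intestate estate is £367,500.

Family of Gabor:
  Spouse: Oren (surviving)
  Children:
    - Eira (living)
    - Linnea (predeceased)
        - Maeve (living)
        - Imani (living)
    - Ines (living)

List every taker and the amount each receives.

Oren: £133,500; Eira: £78,000; Maeve: £39,000; Imani: £39,000; Ines: £78,000

Oren first takes £75,000, leaving a balance of £292,500. Oren then takes one-fifth of the balance (£58,500), for a total of £133,500. The remaining £234,000 passes to the descendants.
The descendants' portion (£234,000) is divided into 3 shares of £78,000: Eira and Ines each take £78,000; Linnea's £78,000 share passes to Linnea's issue.
Linnea's share (£78,000) is divided into 2 shares of £39,000: Maeve and Imani each take £39,000.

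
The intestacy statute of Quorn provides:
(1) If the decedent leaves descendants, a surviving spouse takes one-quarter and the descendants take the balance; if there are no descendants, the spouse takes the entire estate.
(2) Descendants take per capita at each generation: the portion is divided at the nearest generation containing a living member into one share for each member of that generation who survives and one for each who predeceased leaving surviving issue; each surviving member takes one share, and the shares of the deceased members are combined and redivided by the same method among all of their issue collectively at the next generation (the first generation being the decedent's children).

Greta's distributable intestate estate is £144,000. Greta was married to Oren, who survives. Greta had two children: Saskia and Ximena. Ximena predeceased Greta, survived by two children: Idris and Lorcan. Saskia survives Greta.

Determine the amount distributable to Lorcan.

Lorcan receives £27,000.

Oren takes one-quarter of £144,000 = £36,000. The remaining £108,000 passes to the descendants.
The descendants' portion (£108,000) is divided at the children's generation into 2 shares of £54,000. Saskia takes £54,000. The remaining share for the deceased Ximena (£54,000) is carried to the next generation.
That pool (£54,000) is divided at the grandchildren's generation equally among Idris and Lorcan: £27,000 each.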